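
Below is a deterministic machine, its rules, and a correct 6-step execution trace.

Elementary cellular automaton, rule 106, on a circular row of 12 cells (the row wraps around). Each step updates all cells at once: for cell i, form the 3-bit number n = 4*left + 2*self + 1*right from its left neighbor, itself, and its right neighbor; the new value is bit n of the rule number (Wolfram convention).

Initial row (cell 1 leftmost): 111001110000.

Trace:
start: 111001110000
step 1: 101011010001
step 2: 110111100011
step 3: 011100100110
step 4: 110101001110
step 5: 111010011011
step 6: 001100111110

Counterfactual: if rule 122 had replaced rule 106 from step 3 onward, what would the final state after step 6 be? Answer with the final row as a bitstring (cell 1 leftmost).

(re-executing steps 3..6 under rule 122; state before step 3: 110111100011)
step 3: 011100110110
step 4: 110111111111
step 5: 011100000000
step 6: 110110000000

110110000000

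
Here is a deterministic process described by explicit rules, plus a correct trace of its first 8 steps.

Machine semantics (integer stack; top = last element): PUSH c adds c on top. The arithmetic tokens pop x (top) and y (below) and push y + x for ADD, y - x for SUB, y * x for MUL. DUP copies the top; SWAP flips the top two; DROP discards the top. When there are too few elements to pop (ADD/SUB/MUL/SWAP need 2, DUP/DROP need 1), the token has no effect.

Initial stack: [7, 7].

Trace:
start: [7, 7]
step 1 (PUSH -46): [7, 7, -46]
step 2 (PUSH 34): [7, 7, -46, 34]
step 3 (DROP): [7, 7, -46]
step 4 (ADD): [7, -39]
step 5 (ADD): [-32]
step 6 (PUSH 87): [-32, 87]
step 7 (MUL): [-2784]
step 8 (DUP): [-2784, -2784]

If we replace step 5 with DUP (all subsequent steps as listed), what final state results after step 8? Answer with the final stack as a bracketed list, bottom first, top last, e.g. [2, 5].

(re-executing from step 5 with the substitution; state before step 5: [7, -39])
step 5 (DUP): [7, -39, -39]
step 6 (PUSH 87): [7, -39, -39, 87]
step 7 (MUL): [7, -39, -3393]
step 8 (DUP): [7, -39, -3393, -3393]

[7, -39, -3393, -3393]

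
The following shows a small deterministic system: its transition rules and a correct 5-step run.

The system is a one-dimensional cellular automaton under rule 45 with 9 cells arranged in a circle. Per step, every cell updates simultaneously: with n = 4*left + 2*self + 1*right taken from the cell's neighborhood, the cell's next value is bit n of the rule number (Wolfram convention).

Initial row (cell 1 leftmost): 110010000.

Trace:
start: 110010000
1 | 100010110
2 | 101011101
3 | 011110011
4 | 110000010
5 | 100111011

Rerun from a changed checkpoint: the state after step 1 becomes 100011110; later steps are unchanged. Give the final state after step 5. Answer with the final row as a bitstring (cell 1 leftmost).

state after step 1 := 100011110
2 | 101010001
3 | 011110101
4 | 110001111
5 | 000101000

000101000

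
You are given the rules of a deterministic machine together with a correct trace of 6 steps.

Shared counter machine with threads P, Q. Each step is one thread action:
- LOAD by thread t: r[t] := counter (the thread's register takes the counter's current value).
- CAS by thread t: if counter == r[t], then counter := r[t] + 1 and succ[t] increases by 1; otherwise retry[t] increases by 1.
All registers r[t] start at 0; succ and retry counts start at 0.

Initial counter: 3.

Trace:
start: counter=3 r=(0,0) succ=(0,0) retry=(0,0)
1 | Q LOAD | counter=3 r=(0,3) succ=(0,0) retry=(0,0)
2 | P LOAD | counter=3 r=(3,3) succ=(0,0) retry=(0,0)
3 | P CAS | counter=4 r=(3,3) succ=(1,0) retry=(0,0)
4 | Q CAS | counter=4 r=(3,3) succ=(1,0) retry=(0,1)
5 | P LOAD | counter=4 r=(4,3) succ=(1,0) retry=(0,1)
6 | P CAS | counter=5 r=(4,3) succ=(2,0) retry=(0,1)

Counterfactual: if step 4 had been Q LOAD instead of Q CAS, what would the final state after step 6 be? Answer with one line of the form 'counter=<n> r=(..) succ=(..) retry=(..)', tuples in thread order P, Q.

(re-executing from step 4 with the substitution; state before step 4: counter=4 r=(3,3) succ=(1,0) retry=(0,0))
4 | Q LOAD | counter=4 r=(3,4) succ=(1,0) retry=(0,0)
5 | P LOAD | counter=4 r=(4,4) succ=(1,0) retry=(0,0)
6 | P CAS | counter=5 r=(4,4) succ=(2,0) retry=(0,0)

counter=5 r=(4,4) succ=(2,0) retry=(0,0)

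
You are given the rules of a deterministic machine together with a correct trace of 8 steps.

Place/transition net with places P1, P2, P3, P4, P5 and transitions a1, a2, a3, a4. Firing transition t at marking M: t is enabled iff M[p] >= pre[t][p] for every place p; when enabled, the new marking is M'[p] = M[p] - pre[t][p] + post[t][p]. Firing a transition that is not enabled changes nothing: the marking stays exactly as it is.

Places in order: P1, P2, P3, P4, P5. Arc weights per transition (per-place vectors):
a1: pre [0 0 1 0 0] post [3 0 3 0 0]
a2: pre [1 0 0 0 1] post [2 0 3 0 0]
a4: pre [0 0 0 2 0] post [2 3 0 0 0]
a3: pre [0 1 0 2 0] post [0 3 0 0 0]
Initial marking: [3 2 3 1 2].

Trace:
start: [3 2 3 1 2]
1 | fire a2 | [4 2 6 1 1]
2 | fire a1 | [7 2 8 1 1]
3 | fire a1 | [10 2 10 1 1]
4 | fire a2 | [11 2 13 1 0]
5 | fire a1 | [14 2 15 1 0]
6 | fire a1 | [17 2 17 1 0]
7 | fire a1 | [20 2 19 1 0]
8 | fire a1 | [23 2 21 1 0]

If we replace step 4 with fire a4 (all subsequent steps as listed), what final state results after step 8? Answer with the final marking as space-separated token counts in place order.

(re-executing from step 4 with the substitution; state before step 4: [10 2 10 1 1])
4 | fire a4 | [10 2 10 1 1]
5 | fire a1 | [13 2 12 1 1]
6 | fire a1 | [16 2 14 1 1]
7 | fire a1 | [19 2 16 1 1]
8 | fire a1 | [22 2 18 1 1]

22 2 18 1 1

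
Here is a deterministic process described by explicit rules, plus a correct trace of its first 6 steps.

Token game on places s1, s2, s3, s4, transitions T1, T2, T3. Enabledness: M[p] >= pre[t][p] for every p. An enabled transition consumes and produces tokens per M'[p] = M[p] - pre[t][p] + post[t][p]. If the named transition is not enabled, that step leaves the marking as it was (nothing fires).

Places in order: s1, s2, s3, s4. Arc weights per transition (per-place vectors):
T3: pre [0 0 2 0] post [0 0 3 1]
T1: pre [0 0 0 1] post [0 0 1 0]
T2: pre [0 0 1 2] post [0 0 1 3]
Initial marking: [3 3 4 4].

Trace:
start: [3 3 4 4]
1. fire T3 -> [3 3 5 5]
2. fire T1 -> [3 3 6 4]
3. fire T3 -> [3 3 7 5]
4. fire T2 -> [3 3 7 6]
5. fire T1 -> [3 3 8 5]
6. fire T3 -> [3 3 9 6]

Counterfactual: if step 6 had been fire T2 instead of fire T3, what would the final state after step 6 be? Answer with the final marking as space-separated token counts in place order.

(re-executing from step 6 with the substitution; state before step 6: [3 3 8 5])
6. fire T2 -> [3 3 8 6]

3 3 8 6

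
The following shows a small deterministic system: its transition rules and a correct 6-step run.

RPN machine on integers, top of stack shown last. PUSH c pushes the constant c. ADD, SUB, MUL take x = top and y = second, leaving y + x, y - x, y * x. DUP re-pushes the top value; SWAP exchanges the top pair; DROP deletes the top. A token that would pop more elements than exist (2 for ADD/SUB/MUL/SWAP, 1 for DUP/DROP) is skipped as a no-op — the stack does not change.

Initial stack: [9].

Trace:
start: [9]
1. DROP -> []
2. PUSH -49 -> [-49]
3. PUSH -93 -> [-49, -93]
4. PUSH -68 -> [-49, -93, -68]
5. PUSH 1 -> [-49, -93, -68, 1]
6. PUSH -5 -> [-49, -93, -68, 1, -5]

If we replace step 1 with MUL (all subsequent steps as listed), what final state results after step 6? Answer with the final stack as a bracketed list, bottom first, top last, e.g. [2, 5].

[9, -49, -93, -68, 1, -5]

(re-executing from step 1 with the substitution; state before step 1: [9])
1. MUL -> [9]
2. PUSH -49 -> [9, -49]
3. PUSH -93 -> [9, -49, -93]
4. PUSH -68 -> [9, -49, -93, -68]
5. PUSH 1 -> [9, -49, -93, -68, 1]
6. PUSH -5 -> [9, -49, -93, -68, 1, -5]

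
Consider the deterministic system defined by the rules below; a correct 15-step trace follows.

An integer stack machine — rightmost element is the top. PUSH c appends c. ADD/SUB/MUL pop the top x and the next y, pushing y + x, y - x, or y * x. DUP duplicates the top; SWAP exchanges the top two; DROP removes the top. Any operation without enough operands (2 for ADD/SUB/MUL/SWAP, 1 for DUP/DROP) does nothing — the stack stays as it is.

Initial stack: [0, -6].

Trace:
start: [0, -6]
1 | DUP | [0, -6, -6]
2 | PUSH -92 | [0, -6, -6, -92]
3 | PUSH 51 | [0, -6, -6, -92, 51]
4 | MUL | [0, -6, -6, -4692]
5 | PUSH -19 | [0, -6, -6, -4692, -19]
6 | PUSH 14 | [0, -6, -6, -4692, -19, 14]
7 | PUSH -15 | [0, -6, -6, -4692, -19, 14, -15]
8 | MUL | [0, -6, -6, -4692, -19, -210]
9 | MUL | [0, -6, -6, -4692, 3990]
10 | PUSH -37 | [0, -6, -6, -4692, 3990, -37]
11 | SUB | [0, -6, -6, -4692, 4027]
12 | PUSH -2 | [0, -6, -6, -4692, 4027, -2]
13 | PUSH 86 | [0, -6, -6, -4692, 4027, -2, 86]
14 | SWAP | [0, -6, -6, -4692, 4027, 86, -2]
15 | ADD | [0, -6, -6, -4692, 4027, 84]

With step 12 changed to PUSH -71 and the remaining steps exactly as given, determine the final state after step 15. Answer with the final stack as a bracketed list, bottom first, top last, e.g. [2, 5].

(re-executing from step 12 with the substitution; state before step 12: [0, -6, -6, -4692, 4027])
12 | PUSH -71 | [0, -6, -6, -4692, 4027, -71]
13 | PUSH 86 | [0, -6, -6, -4692, 4027, -71, 86]
14 | SWAP | [0, -6, -6, -4692, 4027, 86, -71]
15 | ADD | [0, -6, -6, -4692, 4027, 15]

[0, -6, -6, -4692, 4027, 15]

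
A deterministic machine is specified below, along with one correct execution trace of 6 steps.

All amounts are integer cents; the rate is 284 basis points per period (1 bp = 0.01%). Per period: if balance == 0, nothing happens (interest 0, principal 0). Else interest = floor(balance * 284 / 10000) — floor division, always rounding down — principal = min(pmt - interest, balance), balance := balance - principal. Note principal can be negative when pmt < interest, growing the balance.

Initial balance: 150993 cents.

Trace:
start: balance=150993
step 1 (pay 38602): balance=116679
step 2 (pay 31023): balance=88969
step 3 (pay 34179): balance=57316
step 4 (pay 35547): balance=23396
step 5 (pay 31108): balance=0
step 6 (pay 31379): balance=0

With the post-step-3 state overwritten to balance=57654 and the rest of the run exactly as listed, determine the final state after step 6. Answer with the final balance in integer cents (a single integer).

0

state after step 3 := balance=57654
step 4 (pay 35547): balance=23744
step 5 (pay 31108): balance=0
step 6 (pay 31379): balance=0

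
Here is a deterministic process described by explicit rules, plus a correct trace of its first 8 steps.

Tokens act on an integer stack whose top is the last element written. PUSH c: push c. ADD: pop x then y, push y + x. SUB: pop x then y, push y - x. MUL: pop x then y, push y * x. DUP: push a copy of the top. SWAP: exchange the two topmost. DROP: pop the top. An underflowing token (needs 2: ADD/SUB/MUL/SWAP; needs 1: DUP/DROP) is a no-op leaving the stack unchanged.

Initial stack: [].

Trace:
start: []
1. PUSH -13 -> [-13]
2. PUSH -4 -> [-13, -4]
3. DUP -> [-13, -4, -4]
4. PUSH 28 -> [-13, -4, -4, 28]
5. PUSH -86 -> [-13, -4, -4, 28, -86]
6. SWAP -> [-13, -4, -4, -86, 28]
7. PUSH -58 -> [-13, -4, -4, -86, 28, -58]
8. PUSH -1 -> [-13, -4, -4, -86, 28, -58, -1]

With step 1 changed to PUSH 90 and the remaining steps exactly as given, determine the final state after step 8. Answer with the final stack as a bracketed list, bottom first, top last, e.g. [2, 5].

(re-executing from step 1 with the substitution; state before step 1: [])
1. PUSH 90 -> [90]
2. PUSH -4 -> [90, -4]
3. DUP -> [90, -4, -4]
4. PUSH 28 -> [90, -4, -4, 28]
5. PUSH -86 -> [90, -4, -4, 28, -86]
6. SWAP -> [90, -4, -4, -86, 28]
7. PUSH -58 -> [90, -4, -4, -86, 28, -58]
8. PUSH -1 -> [90, -4, -4, -86, 28, -58, -1]

[90, -4, -4, -86, 28, -58, -1]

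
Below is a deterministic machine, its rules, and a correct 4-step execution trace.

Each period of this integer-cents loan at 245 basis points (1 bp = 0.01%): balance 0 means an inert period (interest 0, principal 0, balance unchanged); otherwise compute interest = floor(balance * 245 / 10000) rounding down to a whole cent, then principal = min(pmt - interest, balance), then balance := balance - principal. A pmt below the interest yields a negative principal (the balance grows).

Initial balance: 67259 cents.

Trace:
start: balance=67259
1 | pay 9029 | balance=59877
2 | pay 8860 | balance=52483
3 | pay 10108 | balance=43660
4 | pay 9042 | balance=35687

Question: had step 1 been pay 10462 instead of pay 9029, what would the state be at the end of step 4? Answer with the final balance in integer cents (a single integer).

(re-executing from step 1 with the substitution; state before step 1: balance=67259)
1 | pay 10462 | balance=58444
2 | pay 8860 | balance=51015
3 | pay 10108 | balance=42156
4 | pay 9042 | balance=34146

34146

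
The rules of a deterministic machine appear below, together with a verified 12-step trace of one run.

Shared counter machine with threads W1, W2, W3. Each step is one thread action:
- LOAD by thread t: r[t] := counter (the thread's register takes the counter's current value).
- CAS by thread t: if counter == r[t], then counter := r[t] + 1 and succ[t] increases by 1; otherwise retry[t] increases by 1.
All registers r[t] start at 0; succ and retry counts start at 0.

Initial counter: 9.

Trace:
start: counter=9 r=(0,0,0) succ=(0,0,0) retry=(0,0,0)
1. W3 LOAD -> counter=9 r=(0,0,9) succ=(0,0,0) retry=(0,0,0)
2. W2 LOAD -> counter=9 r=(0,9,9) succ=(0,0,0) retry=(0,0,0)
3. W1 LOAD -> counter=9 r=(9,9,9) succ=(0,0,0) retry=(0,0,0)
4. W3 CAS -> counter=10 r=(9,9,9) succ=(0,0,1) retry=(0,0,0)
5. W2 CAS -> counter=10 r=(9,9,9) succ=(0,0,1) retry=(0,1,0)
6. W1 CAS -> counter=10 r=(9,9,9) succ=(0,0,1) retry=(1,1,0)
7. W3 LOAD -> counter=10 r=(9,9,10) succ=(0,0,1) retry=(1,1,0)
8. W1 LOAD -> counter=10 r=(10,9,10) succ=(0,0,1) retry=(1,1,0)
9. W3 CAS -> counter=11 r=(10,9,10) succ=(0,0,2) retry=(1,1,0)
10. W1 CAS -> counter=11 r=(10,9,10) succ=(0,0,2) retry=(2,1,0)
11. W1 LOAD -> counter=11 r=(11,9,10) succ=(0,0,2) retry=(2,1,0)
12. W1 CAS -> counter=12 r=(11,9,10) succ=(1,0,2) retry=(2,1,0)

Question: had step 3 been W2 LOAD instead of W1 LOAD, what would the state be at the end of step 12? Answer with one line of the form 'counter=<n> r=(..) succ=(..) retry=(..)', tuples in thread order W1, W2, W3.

counter=12 r=(11,9,10) succ=(1,0,2) retry=(2,1,0)

(re-executing from step 3 with the substitution; state before step 3: counter=9 r=(0,9,9) succ=(0,0,0) retry=(0,0,0))
3. W2 LOAD -> counter=9 r=(0,9,9) succ=(0,0,0) retry=(0,0,0)
4. W3 CAS -> counter=10 r=(0,9,9) succ=(0,0,1) retry=(0,0,0)
5. W2 CAS -> counter=10 r=(0,9,9) succ=(0,0,1) retry=(0,1,0)
6. W1 CAS -> counter=10 r=(0,9,9) succ=(0,0,1) retry=(1,1,0)
7. W3 LOAD -> counter=10 r=(0,9,10) succ=(0,0,1) retry=(1,1,0)
8. W1 LOAD -> counter=10 r=(10,9,10) succ=(0,0,1) retry=(1,1,0)
9. W3 CAS -> counter=11 r=(10,9,10) succ=(0,0,2) retry=(1,1,0)
10. W1 CAS -> counter=11 r=(10,9,10) succ=(0,0,2) retry=(2,1,0)
11. W1 LOAD -> counter=11 r=(11,9,10) succ=(0,0,2) retry=(2,1,0)
12. W1 CAS -> counter=12 r=(11,9,10) succ=(1,0,2) retry=(2,1,0)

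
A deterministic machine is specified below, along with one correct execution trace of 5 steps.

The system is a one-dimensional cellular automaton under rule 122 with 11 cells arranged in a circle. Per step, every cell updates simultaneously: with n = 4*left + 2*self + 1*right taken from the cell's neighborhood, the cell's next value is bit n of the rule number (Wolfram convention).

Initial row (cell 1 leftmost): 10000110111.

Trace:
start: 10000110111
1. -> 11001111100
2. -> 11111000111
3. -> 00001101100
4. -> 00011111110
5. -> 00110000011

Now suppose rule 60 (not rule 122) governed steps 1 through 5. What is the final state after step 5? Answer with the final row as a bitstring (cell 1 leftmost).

10000001110

(re-executing steps 1..5 under rule 60; state before step 1: 10000110111)
1. -> 01000101100
2. -> 01100111010
3. -> 01010100111
4. -> 11111110100
5. -> 10000001110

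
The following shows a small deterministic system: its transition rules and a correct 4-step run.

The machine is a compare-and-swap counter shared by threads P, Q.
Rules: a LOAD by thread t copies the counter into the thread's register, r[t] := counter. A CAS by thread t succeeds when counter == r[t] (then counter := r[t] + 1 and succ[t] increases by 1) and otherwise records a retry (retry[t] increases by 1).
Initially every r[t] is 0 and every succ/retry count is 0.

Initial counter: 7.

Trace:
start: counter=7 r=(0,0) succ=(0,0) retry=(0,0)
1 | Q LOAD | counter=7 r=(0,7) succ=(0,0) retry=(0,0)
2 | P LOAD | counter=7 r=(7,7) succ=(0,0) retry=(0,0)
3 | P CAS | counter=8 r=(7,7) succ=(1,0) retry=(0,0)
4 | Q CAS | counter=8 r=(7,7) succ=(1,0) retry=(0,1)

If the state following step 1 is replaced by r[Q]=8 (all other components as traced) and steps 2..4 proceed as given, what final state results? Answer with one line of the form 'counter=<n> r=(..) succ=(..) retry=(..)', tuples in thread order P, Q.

counter=9 r=(7,8) succ=(1,1) retry=(0,0)

state after step 1 := counter=7 r=(0,8) succ=(0,0) retry=(0,0)
2 | P LOAD | counter=7 r=(7,8) succ=(0,0) retry=(0,0)
3 | P CAS | counter=8 r=(7,8) succ=(1,0) retry=(0,0)
4 | Q CAS | counter=9 r=(7,8) succ=(1,1) retry=(0,0)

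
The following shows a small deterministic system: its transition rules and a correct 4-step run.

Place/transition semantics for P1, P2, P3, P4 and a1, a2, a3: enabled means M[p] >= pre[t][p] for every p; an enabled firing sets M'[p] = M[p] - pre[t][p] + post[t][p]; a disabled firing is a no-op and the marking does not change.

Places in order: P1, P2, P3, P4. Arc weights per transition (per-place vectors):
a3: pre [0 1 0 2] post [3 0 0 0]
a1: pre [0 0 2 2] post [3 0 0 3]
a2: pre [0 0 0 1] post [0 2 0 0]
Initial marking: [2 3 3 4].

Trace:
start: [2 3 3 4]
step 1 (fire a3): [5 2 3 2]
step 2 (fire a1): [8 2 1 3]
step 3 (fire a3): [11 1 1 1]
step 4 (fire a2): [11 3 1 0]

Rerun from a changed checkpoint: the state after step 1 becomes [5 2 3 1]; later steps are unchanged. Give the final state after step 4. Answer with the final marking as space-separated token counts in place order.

state after step 1 := [5 2 3 1]
step 2 (fire a1): [5 2 3 1]
step 3 (fire a3): [5 2 3 1]
step 4 (fire a2): [5 4 3 0]

5 4 3 0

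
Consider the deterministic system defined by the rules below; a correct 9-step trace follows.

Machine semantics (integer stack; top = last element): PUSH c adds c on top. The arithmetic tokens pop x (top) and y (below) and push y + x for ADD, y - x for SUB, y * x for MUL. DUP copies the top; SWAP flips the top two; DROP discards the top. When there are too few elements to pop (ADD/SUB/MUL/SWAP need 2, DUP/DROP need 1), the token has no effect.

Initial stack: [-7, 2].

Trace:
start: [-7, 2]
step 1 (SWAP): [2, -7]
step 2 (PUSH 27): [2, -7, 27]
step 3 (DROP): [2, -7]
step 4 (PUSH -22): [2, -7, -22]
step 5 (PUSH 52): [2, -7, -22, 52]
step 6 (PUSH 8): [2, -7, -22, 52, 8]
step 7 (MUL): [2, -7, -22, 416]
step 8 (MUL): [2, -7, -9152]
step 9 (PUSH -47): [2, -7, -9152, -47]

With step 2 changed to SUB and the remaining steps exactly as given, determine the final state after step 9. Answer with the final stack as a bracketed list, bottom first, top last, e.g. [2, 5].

[-9152, -47]

(re-executing from step 2 with the substitution; state before step 2: [2, -7])
step 2 (SUB): [9]
step 3 (DROP): []
step 4 (PUSH -22): [-22]
step 5 (PUSH 52): [-22, 52]
step 6 (PUSH 8): [-22, 52, 8]
step 7 (MUL): [-22, 416]
step 8 (MUL): [-9152]
step 9 (PUSH -47): [-9152, -47]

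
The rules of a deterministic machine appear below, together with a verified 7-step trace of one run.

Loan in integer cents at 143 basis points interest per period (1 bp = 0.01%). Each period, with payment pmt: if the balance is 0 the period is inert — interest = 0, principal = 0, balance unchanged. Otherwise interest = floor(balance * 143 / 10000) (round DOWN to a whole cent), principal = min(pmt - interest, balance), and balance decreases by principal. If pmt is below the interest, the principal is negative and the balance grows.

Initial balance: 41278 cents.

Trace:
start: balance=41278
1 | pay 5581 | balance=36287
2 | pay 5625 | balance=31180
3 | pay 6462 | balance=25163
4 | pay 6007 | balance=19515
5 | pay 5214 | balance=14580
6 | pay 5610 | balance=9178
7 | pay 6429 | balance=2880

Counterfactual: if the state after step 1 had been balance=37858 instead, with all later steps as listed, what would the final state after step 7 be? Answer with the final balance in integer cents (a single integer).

4591

state after step 1 := balance=37858
2 | pay 5625 | balance=32774
3 | pay 6462 | balance=26780
4 | pay 6007 | balance=21155
5 | pay 5214 | balance=16243
6 | pay 5610 | balance=10865
7 | pay 6429 | balance=4591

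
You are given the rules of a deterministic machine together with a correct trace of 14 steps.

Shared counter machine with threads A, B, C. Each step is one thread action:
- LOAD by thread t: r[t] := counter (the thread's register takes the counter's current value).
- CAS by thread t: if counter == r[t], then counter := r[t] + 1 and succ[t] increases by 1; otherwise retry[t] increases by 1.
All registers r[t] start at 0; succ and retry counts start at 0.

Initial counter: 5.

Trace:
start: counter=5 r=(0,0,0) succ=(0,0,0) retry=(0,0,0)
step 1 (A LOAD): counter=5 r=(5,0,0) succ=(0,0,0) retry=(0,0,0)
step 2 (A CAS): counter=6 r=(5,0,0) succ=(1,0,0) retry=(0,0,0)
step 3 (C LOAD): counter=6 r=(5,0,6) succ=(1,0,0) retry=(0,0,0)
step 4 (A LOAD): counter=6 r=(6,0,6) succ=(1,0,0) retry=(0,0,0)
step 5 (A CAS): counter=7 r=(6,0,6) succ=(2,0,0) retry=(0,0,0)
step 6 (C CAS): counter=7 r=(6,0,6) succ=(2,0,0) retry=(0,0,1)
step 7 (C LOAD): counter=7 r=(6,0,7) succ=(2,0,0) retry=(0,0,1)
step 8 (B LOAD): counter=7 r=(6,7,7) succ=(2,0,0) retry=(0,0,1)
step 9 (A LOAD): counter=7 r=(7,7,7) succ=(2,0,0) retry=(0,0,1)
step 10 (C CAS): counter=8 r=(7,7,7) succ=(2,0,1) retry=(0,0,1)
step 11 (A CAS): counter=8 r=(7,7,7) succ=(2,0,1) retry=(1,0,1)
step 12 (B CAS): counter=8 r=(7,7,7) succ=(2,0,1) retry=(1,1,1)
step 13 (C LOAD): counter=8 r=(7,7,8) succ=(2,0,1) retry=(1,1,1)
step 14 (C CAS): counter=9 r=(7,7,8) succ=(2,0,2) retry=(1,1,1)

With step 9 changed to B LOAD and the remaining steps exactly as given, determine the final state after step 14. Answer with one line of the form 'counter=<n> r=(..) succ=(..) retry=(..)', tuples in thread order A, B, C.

(re-executing from step 9 with the substitution; state before step 9: counter=7 r=(6,7,7) succ=(2,0,0) retry=(0,0,1))
step 9 (B LOAD): counter=7 r=(6,7,7) succ=(2,0,0) retry=(0,0,1)
step 10 (C CAS): counter=8 r=(6,7,7) succ=(2,0,1) retry=(0,0,1)
step 11 (A CAS): counter=8 r=(6,7,7) succ=(2,0,1) retry=(1,0,1)
step 12 (B CAS): counter=8 r=(6,7,7) succ=(2,0,1) retry=(1,1,1)
step 13 (C LOAD): counter=8 r=(6,7,8) succ=(2,0,1) retry=(1,1,1)
step 14 (C CAS): counter=9 r=(6,7,8) succ=(2,0,2) retry=(1,1,1)

counter=9 r=(6,7,8) succ=(2,0,2) retry=(1,1,1)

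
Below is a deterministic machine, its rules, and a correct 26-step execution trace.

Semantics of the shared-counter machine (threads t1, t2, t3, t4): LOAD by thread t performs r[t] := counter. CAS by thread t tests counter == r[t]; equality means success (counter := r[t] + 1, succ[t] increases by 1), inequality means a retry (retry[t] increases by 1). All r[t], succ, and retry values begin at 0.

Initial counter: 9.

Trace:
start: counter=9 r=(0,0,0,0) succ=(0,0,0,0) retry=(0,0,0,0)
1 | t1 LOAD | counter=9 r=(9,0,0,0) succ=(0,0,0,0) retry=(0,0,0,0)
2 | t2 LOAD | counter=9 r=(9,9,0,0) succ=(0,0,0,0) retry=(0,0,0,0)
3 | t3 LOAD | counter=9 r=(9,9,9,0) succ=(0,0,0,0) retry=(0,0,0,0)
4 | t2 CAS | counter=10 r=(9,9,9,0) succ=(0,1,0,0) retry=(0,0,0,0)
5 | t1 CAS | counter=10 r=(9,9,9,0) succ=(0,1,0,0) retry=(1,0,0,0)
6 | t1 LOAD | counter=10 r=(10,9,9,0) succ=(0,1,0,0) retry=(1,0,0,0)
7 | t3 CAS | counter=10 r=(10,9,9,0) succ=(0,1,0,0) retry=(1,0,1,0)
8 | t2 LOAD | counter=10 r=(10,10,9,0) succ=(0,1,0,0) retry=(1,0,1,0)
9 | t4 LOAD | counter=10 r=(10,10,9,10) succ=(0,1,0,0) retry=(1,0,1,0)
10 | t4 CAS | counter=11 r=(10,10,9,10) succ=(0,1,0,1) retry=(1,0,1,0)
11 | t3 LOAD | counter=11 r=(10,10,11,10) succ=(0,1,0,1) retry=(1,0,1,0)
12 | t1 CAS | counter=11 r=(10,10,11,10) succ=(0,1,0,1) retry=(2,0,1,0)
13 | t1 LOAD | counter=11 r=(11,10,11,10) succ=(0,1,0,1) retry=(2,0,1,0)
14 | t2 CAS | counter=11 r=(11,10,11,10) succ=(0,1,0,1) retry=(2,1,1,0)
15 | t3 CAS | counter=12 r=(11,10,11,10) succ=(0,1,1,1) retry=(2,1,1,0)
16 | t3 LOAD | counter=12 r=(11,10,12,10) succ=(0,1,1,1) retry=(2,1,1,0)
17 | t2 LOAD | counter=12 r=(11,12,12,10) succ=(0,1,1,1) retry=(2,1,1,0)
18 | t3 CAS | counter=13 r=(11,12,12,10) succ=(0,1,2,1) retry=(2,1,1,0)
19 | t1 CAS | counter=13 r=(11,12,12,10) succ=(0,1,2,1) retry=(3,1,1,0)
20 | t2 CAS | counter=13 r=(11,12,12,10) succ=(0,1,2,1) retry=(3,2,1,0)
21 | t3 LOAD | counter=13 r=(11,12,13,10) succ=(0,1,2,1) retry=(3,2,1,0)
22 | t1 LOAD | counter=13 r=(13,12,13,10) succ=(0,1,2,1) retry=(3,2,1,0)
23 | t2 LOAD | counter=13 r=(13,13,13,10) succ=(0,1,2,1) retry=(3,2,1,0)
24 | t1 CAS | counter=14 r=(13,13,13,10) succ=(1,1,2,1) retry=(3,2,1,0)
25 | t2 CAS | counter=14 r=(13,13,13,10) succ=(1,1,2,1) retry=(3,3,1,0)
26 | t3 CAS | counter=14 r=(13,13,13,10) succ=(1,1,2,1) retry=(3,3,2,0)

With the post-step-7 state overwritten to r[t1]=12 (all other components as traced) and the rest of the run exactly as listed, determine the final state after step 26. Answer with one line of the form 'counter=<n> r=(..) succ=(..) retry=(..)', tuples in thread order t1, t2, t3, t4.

state after step 7 := counter=10 r=(12,9,9,0) succ=(0,1,0,0) retry=(1,0,1,0)
8 | t2 LOAD | counter=10 r=(12,10,9,0) succ=(0,1,0,0) retry=(1,0,1,0)
9 | t4 LOAD | counter=10 r=(12,10,9,10) succ=(0,1,0,0) retry=(1,0,1,0)
10 | t4 CAS | counter=11 r=(12,10,9,10) succ=(0,1,0,1) retry=(1,0,1,0)
11 | t3 LOAD | counter=11 r=(12,10,11,10) succ=(0,1,0,1) retry=(1,0,1,0)
12 | t1 CAS | counter=11 r=(12,10,11,10) succ=(0,1,0,1) retry=(2,0,1,0)
13 | t1 LOAD | counter=11 r=(11,10,11,10) succ=(0,1,0,1) retry=(2,0,1,0)
14 | t2 CAS | counter=11 r=(11,10,11,10) succ=(0,1,0,1) retry=(2,1,1,0)
15 | t3 CAS | counter=12 r=(11,10,11,10) succ=(0,1,1,1) retry=(2,1,1,0)
16 | t3 LOAD | counter=12 r=(11,10,12,10) succ=(0,1,1,1) retry=(2,1,1,0)
17 | t2 LOAD | counter=12 r=(11,12,12,10) succ=(0,1,1,1) retry=(2,1,1,0)
18 | t3 CAS | counter=13 r=(11,12,12,10) succ=(0,1,2,1) retry=(2,1,1,0)
19 | t1 CAS | counter=13 r=(11,12,12,10) succ=(0,1,2,1) retry=(3,1,1,0)
20 | t2 CAS | counter=13 r=(11,12,12,10) succ=(0,1,2,1) retry=(3,2,1,0)
21 | t3 LOAD | counter=13 r=(11,12,13,10) succ=(0,1,2,1) retry=(3,2,1,0)
22 | t1 LOAD | counter=13 r=(13,12,13,10) succ=(0,1,2,1) retry=(3,2,1,0)
23 | t2 LOAD | counter=13 r=(13,13,13,10) succ=(0,1,2,1) retry=(3,2,1,0)
24 | t1 CAS | counter=14 r=(13,13,13,10) succ=(1,1,2,1) retry=(3,2,1,0)
25 | t2 CAS | counter=14 r=(13,13,13,10) succ=(1,1,2,1) retry=(3,3,1,0)
26 | t3 CAS | counter=14 r=(13,13,13,10) succ=(1,1,2,1) retry=(3,3,2,0)

counter=14 r=(13,13,13,10) succ=(1,1,2,1) retry=(3,3,2,0)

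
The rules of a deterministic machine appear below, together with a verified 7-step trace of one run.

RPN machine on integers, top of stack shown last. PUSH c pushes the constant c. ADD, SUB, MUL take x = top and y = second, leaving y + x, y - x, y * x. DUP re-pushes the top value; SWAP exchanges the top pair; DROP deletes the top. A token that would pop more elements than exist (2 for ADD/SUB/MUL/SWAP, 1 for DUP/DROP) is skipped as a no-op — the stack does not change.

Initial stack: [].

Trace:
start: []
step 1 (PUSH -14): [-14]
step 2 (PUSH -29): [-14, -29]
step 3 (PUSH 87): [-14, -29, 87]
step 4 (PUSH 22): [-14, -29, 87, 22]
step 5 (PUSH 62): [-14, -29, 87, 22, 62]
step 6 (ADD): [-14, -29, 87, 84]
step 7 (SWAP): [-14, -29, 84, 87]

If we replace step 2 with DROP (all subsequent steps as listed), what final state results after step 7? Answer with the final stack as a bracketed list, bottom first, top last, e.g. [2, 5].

(re-executing from step 2 with the substitution; state before step 2: [-14])
step 2 (DROP): []
step 3 (PUSH 87): [87]
step 4 (PUSH 22): [87, 22]
step 5 (PUSH 62): [87, 22, 62]
step 6 (ADD): [87, 84]
step 7 (SWAP): [84, 87]

[84, 87]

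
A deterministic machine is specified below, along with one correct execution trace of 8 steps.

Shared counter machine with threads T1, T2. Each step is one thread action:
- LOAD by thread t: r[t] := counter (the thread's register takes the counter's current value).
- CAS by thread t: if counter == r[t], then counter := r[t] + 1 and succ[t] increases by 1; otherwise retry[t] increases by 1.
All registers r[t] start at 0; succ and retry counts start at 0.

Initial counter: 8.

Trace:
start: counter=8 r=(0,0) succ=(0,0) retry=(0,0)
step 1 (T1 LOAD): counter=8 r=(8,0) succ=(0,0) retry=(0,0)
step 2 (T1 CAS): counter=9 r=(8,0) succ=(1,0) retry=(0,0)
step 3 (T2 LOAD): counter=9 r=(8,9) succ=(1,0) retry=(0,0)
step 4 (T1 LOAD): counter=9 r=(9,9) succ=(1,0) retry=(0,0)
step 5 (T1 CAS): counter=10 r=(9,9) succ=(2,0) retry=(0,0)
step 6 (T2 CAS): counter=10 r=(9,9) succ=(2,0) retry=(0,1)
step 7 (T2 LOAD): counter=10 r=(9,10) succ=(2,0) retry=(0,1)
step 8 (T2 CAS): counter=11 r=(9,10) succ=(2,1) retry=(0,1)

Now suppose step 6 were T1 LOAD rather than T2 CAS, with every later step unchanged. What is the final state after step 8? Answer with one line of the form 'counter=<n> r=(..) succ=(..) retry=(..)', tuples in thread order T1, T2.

(re-executing from step 6 with the substitution; state before step 6: counter=10 r=(9,9) succ=(2,0) retry=(0,0))
step 6 (T1 LOAD): counter=10 r=(10,9) succ=(2,0) retry=(0,0)
step 7 (T2 LOAD): counter=10 r=(10,10) succ=(2,0) retry=(0,0)
step 8 (T2 CAS): counter=11 r=(10,10) succ=(2,1) retry=(0,0)

counter=11 r=(10,10) succ=(2,1) retry=(0,0)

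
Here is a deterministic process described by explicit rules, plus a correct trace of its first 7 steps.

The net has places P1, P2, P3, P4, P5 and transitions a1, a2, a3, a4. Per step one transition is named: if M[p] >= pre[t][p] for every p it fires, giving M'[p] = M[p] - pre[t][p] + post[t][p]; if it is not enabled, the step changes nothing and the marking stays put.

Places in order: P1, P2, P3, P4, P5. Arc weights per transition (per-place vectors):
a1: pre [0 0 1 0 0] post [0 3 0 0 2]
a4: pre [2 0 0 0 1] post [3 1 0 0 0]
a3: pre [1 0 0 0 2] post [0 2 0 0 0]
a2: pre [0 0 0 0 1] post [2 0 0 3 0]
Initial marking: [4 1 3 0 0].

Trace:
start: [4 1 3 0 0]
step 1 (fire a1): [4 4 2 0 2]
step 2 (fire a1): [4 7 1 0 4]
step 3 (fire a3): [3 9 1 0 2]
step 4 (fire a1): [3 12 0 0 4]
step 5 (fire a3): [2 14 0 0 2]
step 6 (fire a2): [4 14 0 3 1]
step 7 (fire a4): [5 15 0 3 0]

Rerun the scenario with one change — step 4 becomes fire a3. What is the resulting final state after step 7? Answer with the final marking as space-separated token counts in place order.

(re-executing from step 4 with the substitution; state before step 4: [3 9 1 0 2])
step 4 (fire a3): [2 11 1 0 0]
step 5 (fire a3): [2 11 1 0 0]
step 6 (fire a2): [2 11 1 0 0]
step 7 (fire a4): [2 11 1 0 0]

2 11 1 0 0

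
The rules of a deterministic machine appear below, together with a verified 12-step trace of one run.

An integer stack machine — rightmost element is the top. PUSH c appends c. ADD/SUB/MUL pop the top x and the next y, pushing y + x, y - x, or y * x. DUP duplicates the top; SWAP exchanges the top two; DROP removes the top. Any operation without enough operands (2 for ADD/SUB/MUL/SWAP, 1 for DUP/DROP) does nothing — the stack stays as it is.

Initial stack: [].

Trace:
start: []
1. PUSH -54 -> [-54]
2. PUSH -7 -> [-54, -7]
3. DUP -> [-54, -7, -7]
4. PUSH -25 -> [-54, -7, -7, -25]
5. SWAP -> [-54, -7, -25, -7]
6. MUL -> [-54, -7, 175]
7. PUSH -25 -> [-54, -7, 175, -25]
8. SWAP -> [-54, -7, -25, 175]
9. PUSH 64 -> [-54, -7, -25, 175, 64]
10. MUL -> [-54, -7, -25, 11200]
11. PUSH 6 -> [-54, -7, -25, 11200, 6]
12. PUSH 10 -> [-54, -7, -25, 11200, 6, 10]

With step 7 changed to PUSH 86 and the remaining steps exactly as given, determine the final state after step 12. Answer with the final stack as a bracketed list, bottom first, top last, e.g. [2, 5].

[-54, -7, 86, 11200, 6, 10]

(re-executing from step 7 with the substitution; state before step 7: [-54, -7, 175])
7. PUSH 86 -> [-54, -7, 175, 86]
8. SWAP -> [-54, -7, 86, 175]
9. PUSH 64 -> [-54, -7, 86, 175, 64]
10. MUL -> [-54, -7, 86, 11200]
11. PUSH 6 -> [-54, -7, 86, 11200, 6]
12. PUSH 10 -> [-54, -7, 86, 11200, 6, 10]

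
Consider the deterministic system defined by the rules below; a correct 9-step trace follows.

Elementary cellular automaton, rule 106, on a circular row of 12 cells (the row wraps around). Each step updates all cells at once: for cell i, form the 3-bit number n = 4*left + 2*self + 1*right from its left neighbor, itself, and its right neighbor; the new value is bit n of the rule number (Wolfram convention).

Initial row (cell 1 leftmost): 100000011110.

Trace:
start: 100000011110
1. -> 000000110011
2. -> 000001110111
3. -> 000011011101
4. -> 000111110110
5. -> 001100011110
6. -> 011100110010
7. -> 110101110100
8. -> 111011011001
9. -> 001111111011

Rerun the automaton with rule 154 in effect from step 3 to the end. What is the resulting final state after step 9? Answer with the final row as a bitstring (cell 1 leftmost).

100110101001

(re-executing steps 3..9 under rule 154; state before step 3: 000001110111)
3. -> 100011100110
4. -> 010111011100
5. -> 100110011010
6. -> 011101110000
7. -> 111001101000
8. -> 110111000101
9. -> 100110101001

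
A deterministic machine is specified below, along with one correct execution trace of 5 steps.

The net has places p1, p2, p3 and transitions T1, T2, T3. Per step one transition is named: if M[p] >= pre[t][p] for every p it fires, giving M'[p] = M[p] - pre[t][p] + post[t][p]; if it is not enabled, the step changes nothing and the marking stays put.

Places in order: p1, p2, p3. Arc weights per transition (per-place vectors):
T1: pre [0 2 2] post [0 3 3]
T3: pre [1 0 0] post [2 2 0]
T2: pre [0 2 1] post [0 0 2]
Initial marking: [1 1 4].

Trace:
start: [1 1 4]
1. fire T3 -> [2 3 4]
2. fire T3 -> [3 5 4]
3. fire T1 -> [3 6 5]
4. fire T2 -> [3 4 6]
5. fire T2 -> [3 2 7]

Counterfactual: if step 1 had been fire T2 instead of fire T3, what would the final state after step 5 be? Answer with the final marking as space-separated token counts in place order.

(re-executing from step 1 with the substitution; state before step 1: [1 1 4])
1. fire T2 -> [1 1 4]
2. fire T3 -> [2 3 4]
3. fire T1 -> [2 4 5]
4. fire T2 -> [2 2 6]
5. fire T2 -> [2 0 7]

2 0 7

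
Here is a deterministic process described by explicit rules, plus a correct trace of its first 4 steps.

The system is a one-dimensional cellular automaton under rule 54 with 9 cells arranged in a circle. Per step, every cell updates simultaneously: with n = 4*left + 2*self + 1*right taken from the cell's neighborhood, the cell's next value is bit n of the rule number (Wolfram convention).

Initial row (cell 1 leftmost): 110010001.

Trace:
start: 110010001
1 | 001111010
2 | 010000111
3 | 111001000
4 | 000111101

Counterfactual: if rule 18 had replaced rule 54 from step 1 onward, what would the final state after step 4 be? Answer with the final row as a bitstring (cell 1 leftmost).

010100101

(re-executing steps 1..4 under rule 18; state before step 1: 110010001)
1 | 001101010
2 | 010000001
3 | 001000010
4 | 010100101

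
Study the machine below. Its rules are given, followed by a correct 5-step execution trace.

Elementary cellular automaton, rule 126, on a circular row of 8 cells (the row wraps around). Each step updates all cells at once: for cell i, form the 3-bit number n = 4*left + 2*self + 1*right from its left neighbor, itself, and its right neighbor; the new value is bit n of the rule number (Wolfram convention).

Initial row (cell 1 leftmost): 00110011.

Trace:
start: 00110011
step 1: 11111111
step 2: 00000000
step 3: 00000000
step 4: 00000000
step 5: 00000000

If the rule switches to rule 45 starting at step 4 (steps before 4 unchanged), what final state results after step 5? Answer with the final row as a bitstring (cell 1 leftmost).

00000000

(re-executing steps 4..5 under rule 45; state before step 4: 00000000)
step 4: 11111111
step 5: 00000000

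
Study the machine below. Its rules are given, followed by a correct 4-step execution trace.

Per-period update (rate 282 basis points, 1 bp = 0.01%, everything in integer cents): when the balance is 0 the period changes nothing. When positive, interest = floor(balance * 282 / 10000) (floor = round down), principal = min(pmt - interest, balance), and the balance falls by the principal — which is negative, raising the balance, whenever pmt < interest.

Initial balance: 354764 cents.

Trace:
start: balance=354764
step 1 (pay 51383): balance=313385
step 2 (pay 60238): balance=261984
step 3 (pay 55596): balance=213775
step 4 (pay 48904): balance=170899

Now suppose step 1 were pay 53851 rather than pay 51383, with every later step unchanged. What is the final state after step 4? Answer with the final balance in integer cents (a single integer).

168216

(re-executing from step 1 with the substitution; state before step 1: balance=354764)
step 1 (pay 53851): balance=310917
step 2 (pay 60238): balance=259446
step 3 (pay 55596): balance=211166
step 4 (pay 48904): balance=168216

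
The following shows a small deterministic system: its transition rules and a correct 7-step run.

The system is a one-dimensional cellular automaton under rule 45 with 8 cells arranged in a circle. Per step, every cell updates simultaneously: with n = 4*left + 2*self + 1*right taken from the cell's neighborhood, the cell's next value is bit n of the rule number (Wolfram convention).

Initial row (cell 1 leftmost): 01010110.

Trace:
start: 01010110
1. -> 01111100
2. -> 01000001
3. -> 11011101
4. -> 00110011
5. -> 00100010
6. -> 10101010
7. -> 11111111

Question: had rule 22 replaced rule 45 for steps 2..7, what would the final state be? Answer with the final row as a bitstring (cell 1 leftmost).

11000110

(re-executing steps 2..7 under rule 22; state before step 2: 01111100)
2. -> 10000010
3. -> 11000110
4. -> 00101000
5. -> 01101100
6. -> 10000010
7. -> 11000110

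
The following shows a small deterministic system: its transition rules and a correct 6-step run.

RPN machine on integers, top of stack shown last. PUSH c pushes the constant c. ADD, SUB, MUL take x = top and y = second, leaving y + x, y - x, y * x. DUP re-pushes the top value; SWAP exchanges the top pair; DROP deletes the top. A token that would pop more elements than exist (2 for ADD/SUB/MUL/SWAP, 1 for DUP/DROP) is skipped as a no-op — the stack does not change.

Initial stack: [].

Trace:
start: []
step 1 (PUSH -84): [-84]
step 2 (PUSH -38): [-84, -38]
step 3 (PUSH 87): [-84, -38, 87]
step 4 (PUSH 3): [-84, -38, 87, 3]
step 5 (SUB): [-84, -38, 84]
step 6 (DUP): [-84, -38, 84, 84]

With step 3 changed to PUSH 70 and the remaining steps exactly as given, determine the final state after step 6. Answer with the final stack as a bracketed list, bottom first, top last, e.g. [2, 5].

(re-executing from step 3 with the substitution; state before step 3: [-84, -38])
step 3 (PUSH 70): [-84, -38, 70]
step 4 (PUSH 3): [-84, -38, 70, 3]
step 5 (SUB): [-84, -38, 67]
step 6 (DUP): [-84, -38, 67, 67]

[-84, -38, 67, 67]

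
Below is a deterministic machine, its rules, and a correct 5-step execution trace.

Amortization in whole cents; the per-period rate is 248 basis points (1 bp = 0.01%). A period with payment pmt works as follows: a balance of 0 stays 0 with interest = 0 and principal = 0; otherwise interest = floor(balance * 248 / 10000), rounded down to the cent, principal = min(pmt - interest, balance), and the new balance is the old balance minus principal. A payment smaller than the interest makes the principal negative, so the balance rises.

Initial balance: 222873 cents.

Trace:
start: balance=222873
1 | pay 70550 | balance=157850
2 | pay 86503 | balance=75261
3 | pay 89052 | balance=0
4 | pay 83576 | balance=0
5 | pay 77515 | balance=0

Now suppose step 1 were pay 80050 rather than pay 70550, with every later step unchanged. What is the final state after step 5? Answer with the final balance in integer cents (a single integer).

(re-executing from step 1 with the substitution; state before step 1: balance=222873)
1 | pay 80050 | balance=148350
2 | pay 86503 | balance=65526
3 | pay 89052 | balance=0
4 | pay 83576 | balance=0
5 | pay 77515 | balance=0

0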